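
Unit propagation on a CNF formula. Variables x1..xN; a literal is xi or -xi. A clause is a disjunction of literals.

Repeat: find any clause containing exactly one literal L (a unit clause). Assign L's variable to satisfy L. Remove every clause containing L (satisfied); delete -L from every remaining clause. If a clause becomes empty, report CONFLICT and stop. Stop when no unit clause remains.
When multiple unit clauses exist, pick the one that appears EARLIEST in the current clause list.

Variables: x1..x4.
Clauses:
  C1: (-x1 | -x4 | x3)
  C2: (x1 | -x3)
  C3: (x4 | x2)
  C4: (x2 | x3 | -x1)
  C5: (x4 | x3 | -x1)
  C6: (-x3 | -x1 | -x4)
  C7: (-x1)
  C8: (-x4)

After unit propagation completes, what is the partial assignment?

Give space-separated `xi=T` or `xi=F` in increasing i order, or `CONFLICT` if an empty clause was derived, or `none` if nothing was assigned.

Answer: x1=F x2=T x3=F x4=F

Derivation:
unit clause [-1] forces x1=F; simplify:
  drop 1 from [1, -3] -> [-3]
  satisfied 5 clause(s); 3 remain; assigned so far: [1]
unit clause [-3] forces x3=F; simplify:
  satisfied 1 clause(s); 2 remain; assigned so far: [1, 3]
unit clause [-4] forces x4=F; simplify:
  drop 4 from [4, 2] -> [2]
  satisfied 1 clause(s); 1 remain; assigned so far: [1, 3, 4]
unit clause [2] forces x2=T; simplify:
  satisfied 1 clause(s); 0 remain; assigned so far: [1, 2, 3, 4]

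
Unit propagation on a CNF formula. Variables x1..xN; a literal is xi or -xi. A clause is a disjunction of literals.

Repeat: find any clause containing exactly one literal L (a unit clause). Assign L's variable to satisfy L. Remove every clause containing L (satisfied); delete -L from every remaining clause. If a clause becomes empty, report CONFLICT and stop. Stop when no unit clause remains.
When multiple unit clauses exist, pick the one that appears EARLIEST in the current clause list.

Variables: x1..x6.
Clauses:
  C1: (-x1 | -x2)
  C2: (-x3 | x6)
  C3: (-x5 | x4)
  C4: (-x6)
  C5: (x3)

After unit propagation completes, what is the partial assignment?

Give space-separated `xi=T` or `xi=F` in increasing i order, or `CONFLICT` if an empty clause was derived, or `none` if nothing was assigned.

unit clause [-6] forces x6=F; simplify:
  drop 6 from [-3, 6] -> [-3]
  satisfied 1 clause(s); 4 remain; assigned so far: [6]
unit clause [-3] forces x3=F; simplify:
  drop 3 from [3] -> [] (empty!)
  satisfied 1 clause(s); 3 remain; assigned so far: [3, 6]
CONFLICT (empty clause)

Answer: CONFLICT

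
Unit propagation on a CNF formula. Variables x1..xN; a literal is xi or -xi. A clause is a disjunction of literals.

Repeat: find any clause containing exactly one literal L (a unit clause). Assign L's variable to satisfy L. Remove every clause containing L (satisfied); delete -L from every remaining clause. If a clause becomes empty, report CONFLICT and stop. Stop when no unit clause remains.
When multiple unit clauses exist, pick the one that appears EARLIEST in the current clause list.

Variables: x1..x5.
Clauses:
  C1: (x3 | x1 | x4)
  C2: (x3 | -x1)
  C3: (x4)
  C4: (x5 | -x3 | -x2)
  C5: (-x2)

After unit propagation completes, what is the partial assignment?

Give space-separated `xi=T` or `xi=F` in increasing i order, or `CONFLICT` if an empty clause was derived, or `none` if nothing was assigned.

Answer: x2=F x4=T

Derivation:
unit clause [4] forces x4=T; simplify:
  satisfied 2 clause(s); 3 remain; assigned so far: [4]
unit clause [-2] forces x2=F; simplify:
  satisfied 2 clause(s); 1 remain; assigned so far: [2, 4]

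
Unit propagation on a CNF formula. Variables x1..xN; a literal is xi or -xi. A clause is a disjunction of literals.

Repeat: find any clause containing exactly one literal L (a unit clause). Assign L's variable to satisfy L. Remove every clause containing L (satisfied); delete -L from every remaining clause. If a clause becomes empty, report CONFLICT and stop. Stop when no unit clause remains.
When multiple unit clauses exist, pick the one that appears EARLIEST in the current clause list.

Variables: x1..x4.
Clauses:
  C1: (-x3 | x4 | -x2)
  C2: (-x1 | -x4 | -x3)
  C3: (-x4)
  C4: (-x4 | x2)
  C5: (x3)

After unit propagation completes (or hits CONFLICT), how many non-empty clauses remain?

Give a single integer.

unit clause [-4] forces x4=F; simplify:
  drop 4 from [-3, 4, -2] -> [-3, -2]
  satisfied 3 clause(s); 2 remain; assigned so far: [4]
unit clause [3] forces x3=T; simplify:
  drop -3 from [-3, -2] -> [-2]
  satisfied 1 clause(s); 1 remain; assigned so far: [3, 4]
unit clause [-2] forces x2=F; simplify:
  satisfied 1 clause(s); 0 remain; assigned so far: [2, 3, 4]

Answer: 0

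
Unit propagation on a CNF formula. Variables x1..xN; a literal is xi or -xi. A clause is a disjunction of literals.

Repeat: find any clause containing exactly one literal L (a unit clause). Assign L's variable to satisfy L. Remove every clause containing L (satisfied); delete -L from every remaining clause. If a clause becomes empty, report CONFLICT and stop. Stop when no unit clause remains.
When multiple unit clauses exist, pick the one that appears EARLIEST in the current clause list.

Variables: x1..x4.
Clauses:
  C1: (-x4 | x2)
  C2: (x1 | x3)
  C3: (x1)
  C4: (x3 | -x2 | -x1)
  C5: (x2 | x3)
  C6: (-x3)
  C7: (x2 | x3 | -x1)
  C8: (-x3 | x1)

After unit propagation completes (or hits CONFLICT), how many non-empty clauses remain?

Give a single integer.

Answer: 1

Derivation:
unit clause [1] forces x1=T; simplify:
  drop -1 from [3, -2, -1] -> [3, -2]
  drop -1 from [2, 3, -1] -> [2, 3]
  satisfied 3 clause(s); 5 remain; assigned so far: [1]
unit clause [-3] forces x3=F; simplify:
  drop 3 from [3, -2] -> [-2]
  drop 3 from [2, 3] -> [2]
  drop 3 from [2, 3] -> [2]
  satisfied 1 clause(s); 4 remain; assigned so far: [1, 3]
unit clause [-2] forces x2=F; simplify:
  drop 2 from [-4, 2] -> [-4]
  drop 2 from [2] -> [] (empty!)
  drop 2 from [2] -> [] (empty!)
  satisfied 1 clause(s); 3 remain; assigned so far: [1, 2, 3]
CONFLICT (empty clause)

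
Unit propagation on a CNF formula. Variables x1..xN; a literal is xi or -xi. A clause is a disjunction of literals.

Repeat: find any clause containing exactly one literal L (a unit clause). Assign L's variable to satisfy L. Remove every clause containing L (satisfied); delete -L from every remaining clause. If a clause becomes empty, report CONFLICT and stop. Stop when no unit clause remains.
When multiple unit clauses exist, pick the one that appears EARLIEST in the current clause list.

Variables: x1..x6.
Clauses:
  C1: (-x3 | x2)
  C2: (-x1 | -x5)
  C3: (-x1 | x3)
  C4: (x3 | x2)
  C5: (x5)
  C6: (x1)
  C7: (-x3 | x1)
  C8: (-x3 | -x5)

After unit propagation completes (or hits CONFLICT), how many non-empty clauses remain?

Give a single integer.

Answer: 4

Derivation:
unit clause [5] forces x5=T; simplify:
  drop -5 from [-1, -5] -> [-1]
  drop -5 from [-3, -5] -> [-3]
  satisfied 1 clause(s); 7 remain; assigned so far: [5]
unit clause [-1] forces x1=F; simplify:
  drop 1 from [1] -> [] (empty!)
  drop 1 from [-3, 1] -> [-3]
  satisfied 2 clause(s); 5 remain; assigned so far: [1, 5]
CONFLICT (empty clause)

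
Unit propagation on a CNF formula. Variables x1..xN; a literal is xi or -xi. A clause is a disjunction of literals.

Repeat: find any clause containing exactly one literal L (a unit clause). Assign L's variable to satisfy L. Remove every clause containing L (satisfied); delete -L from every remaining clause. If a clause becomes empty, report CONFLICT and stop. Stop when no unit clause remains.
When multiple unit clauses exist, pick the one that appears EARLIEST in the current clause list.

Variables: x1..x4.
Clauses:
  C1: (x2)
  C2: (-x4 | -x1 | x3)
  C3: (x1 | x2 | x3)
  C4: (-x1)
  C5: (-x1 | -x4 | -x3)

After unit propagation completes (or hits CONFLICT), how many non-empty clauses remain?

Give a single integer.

Answer: 0

Derivation:
unit clause [2] forces x2=T; simplify:
  satisfied 2 clause(s); 3 remain; assigned so far: [2]
unit clause [-1] forces x1=F; simplify:
  satisfied 3 clause(s); 0 remain; assigned so far: [1, 2]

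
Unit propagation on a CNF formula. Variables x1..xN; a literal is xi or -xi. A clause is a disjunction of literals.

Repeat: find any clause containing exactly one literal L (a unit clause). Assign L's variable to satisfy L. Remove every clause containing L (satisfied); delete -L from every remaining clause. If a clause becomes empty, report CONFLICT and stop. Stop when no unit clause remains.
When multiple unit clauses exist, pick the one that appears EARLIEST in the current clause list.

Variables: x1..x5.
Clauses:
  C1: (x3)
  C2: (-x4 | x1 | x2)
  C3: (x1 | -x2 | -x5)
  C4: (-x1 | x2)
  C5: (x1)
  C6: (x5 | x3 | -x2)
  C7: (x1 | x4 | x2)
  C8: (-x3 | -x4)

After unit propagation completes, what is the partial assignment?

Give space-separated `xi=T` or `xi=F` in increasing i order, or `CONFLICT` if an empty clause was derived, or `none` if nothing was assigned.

Answer: x1=T x2=T x3=T x4=F

Derivation:
unit clause [3] forces x3=T; simplify:
  drop -3 from [-3, -4] -> [-4]
  satisfied 2 clause(s); 6 remain; assigned so far: [3]
unit clause [1] forces x1=T; simplify:
  drop -1 from [-1, 2] -> [2]
  satisfied 4 clause(s); 2 remain; assigned so far: [1, 3]
unit clause [2] forces x2=T; simplify:
  satisfied 1 clause(s); 1 remain; assigned so far: [1, 2, 3]
unit clause [-4] forces x4=F; simplify:
  satisfied 1 clause(s); 0 remain; assigned so far: [1, 2, 3, 4]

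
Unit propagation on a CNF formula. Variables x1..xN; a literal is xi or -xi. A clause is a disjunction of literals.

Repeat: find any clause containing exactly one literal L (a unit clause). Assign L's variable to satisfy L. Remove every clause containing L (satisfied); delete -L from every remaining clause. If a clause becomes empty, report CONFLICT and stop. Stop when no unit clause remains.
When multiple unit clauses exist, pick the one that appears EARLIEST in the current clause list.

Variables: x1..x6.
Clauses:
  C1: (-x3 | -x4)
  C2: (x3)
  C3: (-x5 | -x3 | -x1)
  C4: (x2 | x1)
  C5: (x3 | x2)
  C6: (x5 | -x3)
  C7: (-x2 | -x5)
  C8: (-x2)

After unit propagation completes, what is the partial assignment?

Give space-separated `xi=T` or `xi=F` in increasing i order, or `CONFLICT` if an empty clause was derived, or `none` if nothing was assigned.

Answer: CONFLICT

Derivation:
unit clause [3] forces x3=T; simplify:
  drop -3 from [-3, -4] -> [-4]
  drop -3 from [-5, -3, -1] -> [-5, -1]
  drop -3 from [5, -3] -> [5]
  satisfied 2 clause(s); 6 remain; assigned so far: [3]
unit clause [-4] forces x4=F; simplify:
  satisfied 1 clause(s); 5 remain; assigned so far: [3, 4]
unit clause [5] forces x5=T; simplify:
  drop -5 from [-5, -1] -> [-1]
  drop -5 from [-2, -5] -> [-2]
  satisfied 1 clause(s); 4 remain; assigned so far: [3, 4, 5]
unit clause [-1] forces x1=F; simplify:
  drop 1 from [2, 1] -> [2]
  satisfied 1 clause(s); 3 remain; assigned so far: [1, 3, 4, 5]
unit clause [2] forces x2=T; simplify:
  drop -2 from [-2] -> [] (empty!)
  drop -2 from [-2] -> [] (empty!)
  satisfied 1 clause(s); 2 remain; assigned so far: [1, 2, 3, 4, 5]
CONFLICT (empty clause)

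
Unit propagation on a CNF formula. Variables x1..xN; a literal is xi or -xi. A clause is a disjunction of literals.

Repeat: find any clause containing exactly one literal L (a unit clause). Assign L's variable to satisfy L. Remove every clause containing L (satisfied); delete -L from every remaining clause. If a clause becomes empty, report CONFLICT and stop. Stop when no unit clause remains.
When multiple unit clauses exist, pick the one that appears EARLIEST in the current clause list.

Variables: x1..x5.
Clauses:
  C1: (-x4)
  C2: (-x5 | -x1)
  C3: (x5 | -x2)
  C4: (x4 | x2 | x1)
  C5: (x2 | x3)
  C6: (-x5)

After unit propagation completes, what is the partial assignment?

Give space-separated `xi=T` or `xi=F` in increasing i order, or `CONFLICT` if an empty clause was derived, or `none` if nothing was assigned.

Answer: x1=T x2=F x3=T x4=F x5=F

Derivation:
unit clause [-4] forces x4=F; simplify:
  drop 4 from [4, 2, 1] -> [2, 1]
  satisfied 1 clause(s); 5 remain; assigned so far: [4]
unit clause [-5] forces x5=F; simplify:
  drop 5 from [5, -2] -> [-2]
  satisfied 2 clause(s); 3 remain; assigned so far: [4, 5]
unit clause [-2] forces x2=F; simplify:
  drop 2 from [2, 1] -> [1]
  drop 2 from [2, 3] -> [3]
  satisfied 1 clause(s); 2 remain; assigned so far: [2, 4, 5]
unit clause [1] forces x1=T; simplify:
  satisfied 1 clause(s); 1 remain; assigned so far: [1, 2, 4, 5]
unit clause [3] forces x3=T; simplify:
  satisfied 1 clause(s); 0 remain; assigned so far: [1, 2, 3, 4, 5]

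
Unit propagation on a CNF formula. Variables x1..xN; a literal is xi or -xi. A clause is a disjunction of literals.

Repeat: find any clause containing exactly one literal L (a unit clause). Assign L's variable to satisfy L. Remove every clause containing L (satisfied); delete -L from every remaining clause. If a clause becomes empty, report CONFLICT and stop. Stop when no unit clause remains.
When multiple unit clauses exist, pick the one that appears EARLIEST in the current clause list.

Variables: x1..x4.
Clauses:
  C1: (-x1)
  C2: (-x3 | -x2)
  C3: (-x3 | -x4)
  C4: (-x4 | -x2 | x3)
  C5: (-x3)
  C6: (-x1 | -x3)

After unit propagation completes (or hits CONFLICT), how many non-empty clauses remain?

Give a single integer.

unit clause [-1] forces x1=F; simplify:
  satisfied 2 clause(s); 4 remain; assigned so far: [1]
unit clause [-3] forces x3=F; simplify:
  drop 3 from [-4, -2, 3] -> [-4, -2]
  satisfied 3 clause(s); 1 remain; assigned so far: [1, 3]

Answer: 1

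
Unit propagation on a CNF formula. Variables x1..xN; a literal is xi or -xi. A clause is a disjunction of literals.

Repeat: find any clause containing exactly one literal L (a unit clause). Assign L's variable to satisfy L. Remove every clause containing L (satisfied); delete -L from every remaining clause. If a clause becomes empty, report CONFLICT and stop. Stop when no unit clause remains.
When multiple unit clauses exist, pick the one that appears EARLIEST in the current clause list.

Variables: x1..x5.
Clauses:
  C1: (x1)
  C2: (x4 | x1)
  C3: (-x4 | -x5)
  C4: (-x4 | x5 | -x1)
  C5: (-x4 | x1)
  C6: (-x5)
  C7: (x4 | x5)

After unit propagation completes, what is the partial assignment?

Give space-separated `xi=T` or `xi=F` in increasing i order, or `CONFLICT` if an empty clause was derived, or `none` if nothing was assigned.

unit clause [1] forces x1=T; simplify:
  drop -1 from [-4, 5, -1] -> [-4, 5]
  satisfied 3 clause(s); 4 remain; assigned so far: [1]
unit clause [-5] forces x5=F; simplify:
  drop 5 from [-4, 5] -> [-4]
  drop 5 from [4, 5] -> [4]
  satisfied 2 clause(s); 2 remain; assigned so far: [1, 5]
unit clause [-4] forces x4=F; simplify:
  drop 4 from [4] -> [] (empty!)
  satisfied 1 clause(s); 1 remain; assigned so far: [1, 4, 5]
CONFLICT (empty clause)

Answer: CONFLICT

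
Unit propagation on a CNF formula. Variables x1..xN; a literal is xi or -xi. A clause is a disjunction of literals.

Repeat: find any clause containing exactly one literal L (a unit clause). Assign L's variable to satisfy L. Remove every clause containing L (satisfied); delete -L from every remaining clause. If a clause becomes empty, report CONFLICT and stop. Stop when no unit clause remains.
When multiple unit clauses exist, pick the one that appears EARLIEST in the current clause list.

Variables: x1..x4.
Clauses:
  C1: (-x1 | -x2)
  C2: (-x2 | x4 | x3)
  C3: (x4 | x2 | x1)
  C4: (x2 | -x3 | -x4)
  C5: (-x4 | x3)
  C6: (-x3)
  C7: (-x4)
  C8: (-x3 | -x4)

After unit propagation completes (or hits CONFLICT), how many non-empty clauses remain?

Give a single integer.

Answer: 0

Derivation:
unit clause [-3] forces x3=F; simplify:
  drop 3 from [-2, 4, 3] -> [-2, 4]
  drop 3 from [-4, 3] -> [-4]
  satisfied 3 clause(s); 5 remain; assigned so far: [3]
unit clause [-4] forces x4=F; simplify:
  drop 4 from [-2, 4] -> [-2]
  drop 4 from [4, 2, 1] -> [2, 1]
  satisfied 2 clause(s); 3 remain; assigned so far: [3, 4]
unit clause [-2] forces x2=F; simplify:
  drop 2 from [2, 1] -> [1]
  satisfied 2 clause(s); 1 remain; assigned so far: [2, 3, 4]
unit clause [1] forces x1=T; simplify:
  satisfied 1 clause(s); 0 remain; assigned so far: [1, 2, 3, 4]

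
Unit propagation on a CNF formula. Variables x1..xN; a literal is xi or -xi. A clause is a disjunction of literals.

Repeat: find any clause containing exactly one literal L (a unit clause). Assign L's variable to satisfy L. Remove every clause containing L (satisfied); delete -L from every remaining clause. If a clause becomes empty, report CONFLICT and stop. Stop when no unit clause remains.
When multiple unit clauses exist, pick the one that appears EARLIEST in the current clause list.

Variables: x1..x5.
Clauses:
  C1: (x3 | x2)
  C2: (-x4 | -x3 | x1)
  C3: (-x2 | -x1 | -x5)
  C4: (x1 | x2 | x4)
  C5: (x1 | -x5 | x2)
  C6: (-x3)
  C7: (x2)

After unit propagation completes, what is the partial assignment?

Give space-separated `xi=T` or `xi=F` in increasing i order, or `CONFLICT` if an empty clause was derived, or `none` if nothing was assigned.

Answer: x2=T x3=F

Derivation:
unit clause [-3] forces x3=F; simplify:
  drop 3 from [3, 2] -> [2]
  satisfied 2 clause(s); 5 remain; assigned so far: [3]
unit clause [2] forces x2=T; simplify:
  drop -2 from [-2, -1, -5] -> [-1, -5]
  satisfied 4 clause(s); 1 remain; assigned so far: [2, 3]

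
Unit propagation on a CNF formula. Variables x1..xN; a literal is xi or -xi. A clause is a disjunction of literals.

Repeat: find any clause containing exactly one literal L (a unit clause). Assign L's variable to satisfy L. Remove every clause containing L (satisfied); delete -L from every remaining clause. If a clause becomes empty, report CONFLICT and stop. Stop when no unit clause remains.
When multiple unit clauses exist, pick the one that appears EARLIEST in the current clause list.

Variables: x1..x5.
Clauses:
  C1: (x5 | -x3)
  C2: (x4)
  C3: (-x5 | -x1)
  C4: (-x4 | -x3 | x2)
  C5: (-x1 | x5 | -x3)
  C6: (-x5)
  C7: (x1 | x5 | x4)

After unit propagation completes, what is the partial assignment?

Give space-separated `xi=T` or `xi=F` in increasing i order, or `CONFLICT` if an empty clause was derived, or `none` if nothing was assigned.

unit clause [4] forces x4=T; simplify:
  drop -4 from [-4, -3, 2] -> [-3, 2]
  satisfied 2 clause(s); 5 remain; assigned so far: [4]
unit clause [-5] forces x5=F; simplify:
  drop 5 from [5, -3] -> [-3]
  drop 5 from [-1, 5, -3] -> [-1, -3]
  satisfied 2 clause(s); 3 remain; assigned so far: [4, 5]
unit clause [-3] forces x3=F; simplify:
  satisfied 3 clause(s); 0 remain; assigned so far: [3, 4, 5]

Answer: x3=F x4=T x5=F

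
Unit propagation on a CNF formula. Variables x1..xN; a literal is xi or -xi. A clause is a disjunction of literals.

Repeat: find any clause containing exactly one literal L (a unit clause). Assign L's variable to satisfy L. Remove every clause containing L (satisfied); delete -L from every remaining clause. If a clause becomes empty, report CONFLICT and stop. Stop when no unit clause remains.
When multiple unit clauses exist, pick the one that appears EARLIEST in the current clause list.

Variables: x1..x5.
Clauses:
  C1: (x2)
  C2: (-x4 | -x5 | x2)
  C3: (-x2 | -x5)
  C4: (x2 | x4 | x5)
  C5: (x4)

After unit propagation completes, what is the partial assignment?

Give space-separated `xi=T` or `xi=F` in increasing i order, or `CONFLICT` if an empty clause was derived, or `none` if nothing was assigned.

Answer: x2=T x4=T x5=F

Derivation:
unit clause [2] forces x2=T; simplify:
  drop -2 from [-2, -5] -> [-5]
  satisfied 3 clause(s); 2 remain; assigned so far: [2]
unit clause [-5] forces x5=F; simplify:
  satisfied 1 clause(s); 1 remain; assigned so far: [2, 5]
unit clause [4] forces x4=T; simplify:
  satisfied 1 clause(s); 0 remain; assigned so far: [2, 4, 5]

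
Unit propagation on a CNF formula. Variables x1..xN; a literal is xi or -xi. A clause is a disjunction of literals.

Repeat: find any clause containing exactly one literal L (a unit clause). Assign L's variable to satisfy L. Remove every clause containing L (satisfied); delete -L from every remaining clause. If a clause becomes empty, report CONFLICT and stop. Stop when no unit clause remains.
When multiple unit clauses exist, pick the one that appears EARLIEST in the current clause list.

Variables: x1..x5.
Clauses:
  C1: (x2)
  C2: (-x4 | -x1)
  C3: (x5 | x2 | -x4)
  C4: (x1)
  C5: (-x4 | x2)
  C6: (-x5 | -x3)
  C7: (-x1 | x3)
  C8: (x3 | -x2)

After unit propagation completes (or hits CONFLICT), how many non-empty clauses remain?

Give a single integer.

unit clause [2] forces x2=T; simplify:
  drop -2 from [3, -2] -> [3]
  satisfied 3 clause(s); 5 remain; assigned so far: [2]
unit clause [1] forces x1=T; simplify:
  drop -1 from [-4, -1] -> [-4]
  drop -1 from [-1, 3] -> [3]
  satisfied 1 clause(s); 4 remain; assigned so far: [1, 2]
unit clause [-4] forces x4=F; simplify:
  satisfied 1 clause(s); 3 remain; assigned so far: [1, 2, 4]
unit clause [3] forces x3=T; simplify:
  drop -3 from [-5, -3] -> [-5]
  satisfied 2 clause(s); 1 remain; assigned so far: [1, 2, 3, 4]
unit clause [-5] forces x5=F; simplify:
  satisfied 1 clause(s); 0 remain; assigned so far: [1, 2, 3, 4, 5]

Answer: 0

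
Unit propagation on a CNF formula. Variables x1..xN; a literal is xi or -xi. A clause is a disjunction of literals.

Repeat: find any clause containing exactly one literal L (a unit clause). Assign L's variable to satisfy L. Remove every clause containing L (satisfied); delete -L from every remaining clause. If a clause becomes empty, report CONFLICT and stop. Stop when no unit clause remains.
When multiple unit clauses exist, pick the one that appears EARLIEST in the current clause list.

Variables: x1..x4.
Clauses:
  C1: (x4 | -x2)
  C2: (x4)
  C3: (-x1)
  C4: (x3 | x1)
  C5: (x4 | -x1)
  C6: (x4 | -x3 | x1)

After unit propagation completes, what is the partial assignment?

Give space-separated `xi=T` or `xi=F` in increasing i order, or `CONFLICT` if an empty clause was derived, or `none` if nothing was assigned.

unit clause [4] forces x4=T; simplify:
  satisfied 4 clause(s); 2 remain; assigned so far: [4]
unit clause [-1] forces x1=F; simplify:
  drop 1 from [3, 1] -> [3]
  satisfied 1 clause(s); 1 remain; assigned so far: [1, 4]
unit clause [3] forces x3=T; simplify:
  satisfied 1 clause(s); 0 remain; assigned so far: [1, 3, 4]

Answer: x1=F x3=T x4=T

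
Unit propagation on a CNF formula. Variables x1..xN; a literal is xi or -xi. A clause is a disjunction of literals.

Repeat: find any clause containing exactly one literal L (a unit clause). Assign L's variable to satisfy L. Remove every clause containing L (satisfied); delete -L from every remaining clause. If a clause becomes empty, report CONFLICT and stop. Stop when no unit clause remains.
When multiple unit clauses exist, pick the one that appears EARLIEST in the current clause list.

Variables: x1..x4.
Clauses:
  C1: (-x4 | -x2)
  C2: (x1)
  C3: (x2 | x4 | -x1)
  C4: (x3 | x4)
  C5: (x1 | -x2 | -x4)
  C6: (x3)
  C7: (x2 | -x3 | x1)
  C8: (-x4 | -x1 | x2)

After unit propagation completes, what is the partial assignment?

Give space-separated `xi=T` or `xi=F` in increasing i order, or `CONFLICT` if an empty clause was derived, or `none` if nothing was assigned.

unit clause [1] forces x1=T; simplify:
  drop -1 from [2, 4, -1] -> [2, 4]
  drop -1 from [-4, -1, 2] -> [-4, 2]
  satisfied 3 clause(s); 5 remain; assigned so far: [1]
unit clause [3] forces x3=T; simplify:
  satisfied 2 clause(s); 3 remain; assigned so far: [1, 3]

Answer: x1=T x3=T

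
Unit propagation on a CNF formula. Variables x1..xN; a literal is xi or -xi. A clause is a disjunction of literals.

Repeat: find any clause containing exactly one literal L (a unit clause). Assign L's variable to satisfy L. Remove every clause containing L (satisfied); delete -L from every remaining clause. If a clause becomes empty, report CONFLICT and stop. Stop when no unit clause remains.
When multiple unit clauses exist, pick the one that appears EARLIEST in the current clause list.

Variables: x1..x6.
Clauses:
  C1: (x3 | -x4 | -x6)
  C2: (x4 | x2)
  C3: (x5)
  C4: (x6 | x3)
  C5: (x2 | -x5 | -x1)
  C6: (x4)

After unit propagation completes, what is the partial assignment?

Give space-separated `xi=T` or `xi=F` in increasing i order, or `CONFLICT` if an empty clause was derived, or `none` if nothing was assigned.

unit clause [5] forces x5=T; simplify:
  drop -5 from [2, -5, -1] -> [2, -1]
  satisfied 1 clause(s); 5 remain; assigned so far: [5]
unit clause [4] forces x4=T; simplify:
  drop -4 from [3, -4, -6] -> [3, -6]
  satisfied 2 clause(s); 3 remain; assigned so far: [4, 5]

Answer: x4=T x5=T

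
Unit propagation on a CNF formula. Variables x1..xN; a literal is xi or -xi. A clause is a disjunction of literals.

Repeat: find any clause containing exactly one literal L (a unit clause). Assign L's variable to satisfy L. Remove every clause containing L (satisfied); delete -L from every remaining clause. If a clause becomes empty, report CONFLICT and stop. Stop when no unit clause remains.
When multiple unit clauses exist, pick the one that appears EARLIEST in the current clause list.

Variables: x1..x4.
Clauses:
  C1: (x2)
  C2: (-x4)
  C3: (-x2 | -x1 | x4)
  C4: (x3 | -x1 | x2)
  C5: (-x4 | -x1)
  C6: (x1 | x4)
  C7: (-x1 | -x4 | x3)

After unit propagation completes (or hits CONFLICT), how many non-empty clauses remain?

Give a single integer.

unit clause [2] forces x2=T; simplify:
  drop -2 from [-2, -1, 4] -> [-1, 4]
  satisfied 2 clause(s); 5 remain; assigned so far: [2]
unit clause [-4] forces x4=F; simplify:
  drop 4 from [-1, 4] -> [-1]
  drop 4 from [1, 4] -> [1]
  satisfied 3 clause(s); 2 remain; assigned so far: [2, 4]
unit clause [-1] forces x1=F; simplify:
  drop 1 from [1] -> [] (empty!)
  satisfied 1 clause(s); 1 remain; assigned so far: [1, 2, 4]
CONFLICT (empty clause)

Answer: 0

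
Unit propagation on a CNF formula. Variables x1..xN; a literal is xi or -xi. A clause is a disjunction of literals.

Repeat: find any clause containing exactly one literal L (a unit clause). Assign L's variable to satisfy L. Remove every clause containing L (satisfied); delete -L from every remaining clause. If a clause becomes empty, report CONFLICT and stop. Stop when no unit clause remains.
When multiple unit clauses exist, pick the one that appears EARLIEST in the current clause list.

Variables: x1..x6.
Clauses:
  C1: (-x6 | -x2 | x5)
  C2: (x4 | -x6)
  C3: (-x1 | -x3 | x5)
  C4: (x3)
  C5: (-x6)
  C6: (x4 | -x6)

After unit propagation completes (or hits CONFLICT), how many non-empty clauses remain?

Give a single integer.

Answer: 1

Derivation:
unit clause [3] forces x3=T; simplify:
  drop -3 from [-1, -3, 5] -> [-1, 5]
  satisfied 1 clause(s); 5 remain; assigned so far: [3]
unit clause [-6] forces x6=F; simplify:
  satisfied 4 clause(s); 1 remain; assigned so far: [3, 6]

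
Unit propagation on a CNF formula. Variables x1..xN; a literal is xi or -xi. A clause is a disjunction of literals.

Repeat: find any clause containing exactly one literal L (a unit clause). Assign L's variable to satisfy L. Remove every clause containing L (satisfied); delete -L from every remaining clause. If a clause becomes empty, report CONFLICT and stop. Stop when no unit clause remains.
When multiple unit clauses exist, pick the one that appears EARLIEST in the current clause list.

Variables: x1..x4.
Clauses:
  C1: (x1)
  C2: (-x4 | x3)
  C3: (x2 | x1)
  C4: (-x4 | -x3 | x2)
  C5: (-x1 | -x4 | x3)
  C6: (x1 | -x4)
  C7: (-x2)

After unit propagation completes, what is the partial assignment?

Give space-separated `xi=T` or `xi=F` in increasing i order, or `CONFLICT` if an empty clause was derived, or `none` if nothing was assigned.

Answer: x1=T x2=F

Derivation:
unit clause [1] forces x1=T; simplify:
  drop -1 from [-1, -4, 3] -> [-4, 3]
  satisfied 3 clause(s); 4 remain; assigned so far: [1]
unit clause [-2] forces x2=F; simplify:
  drop 2 from [-4, -3, 2] -> [-4, -3]
  satisfied 1 clause(s); 3 remain; assigned so far: [1, 2]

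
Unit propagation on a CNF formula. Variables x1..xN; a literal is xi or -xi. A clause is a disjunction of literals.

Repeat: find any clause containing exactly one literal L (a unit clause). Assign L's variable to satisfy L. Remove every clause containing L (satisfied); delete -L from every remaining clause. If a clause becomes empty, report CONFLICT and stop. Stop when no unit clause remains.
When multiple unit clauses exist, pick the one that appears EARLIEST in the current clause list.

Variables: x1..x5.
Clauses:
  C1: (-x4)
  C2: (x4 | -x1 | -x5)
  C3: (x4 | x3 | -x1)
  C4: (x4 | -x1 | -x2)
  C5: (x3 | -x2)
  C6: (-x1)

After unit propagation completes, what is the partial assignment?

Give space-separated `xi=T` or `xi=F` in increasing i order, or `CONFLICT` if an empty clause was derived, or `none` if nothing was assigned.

unit clause [-4] forces x4=F; simplify:
  drop 4 from [4, -1, -5] -> [-1, -5]
  drop 4 from [4, 3, -1] -> [3, -1]
  drop 4 from [4, -1, -2] -> [-1, -2]
  satisfied 1 clause(s); 5 remain; assigned so far: [4]
unit clause [-1] forces x1=F; simplify:
  satisfied 4 clause(s); 1 remain; assigned so far: [1, 4]

Answer: x1=F x4=F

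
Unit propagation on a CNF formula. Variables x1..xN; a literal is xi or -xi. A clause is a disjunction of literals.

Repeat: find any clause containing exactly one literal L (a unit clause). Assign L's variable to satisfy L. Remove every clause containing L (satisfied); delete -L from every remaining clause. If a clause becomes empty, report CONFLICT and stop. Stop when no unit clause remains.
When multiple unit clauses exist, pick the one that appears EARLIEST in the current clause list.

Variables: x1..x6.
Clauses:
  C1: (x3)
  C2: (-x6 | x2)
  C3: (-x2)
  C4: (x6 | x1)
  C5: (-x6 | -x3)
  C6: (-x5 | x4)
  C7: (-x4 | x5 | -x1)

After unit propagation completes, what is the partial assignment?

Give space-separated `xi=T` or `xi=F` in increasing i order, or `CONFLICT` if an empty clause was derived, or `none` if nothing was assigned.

unit clause [3] forces x3=T; simplify:
  drop -3 from [-6, -3] -> [-6]
  satisfied 1 clause(s); 6 remain; assigned so far: [3]
unit clause [-2] forces x2=F; simplify:
  drop 2 from [-6, 2] -> [-6]
  satisfied 1 clause(s); 5 remain; assigned so far: [2, 3]
unit clause [-6] forces x6=F; simplify:
  drop 6 from [6, 1] -> [1]
  satisfied 2 clause(s); 3 remain; assigned so far: [2, 3, 6]
unit clause [1] forces x1=T; simplify:
  drop -1 from [-4, 5, -1] -> [-4, 5]
  satisfied 1 clause(s); 2 remain; assigned so far: [1, 2, 3, 6]

Answer: x1=T x2=F x3=T x6=F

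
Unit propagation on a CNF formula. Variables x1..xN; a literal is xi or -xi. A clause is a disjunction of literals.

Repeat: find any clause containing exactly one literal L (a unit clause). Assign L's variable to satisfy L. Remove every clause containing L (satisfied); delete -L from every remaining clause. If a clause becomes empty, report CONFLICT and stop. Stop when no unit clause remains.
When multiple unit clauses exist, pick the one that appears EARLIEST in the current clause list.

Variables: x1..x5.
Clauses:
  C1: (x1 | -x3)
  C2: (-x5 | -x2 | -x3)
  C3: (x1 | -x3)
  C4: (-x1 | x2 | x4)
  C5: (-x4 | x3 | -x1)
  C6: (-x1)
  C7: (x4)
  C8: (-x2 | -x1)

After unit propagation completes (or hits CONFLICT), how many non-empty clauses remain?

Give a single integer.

Answer: 0

Derivation:
unit clause [-1] forces x1=F; simplify:
  drop 1 from [1, -3] -> [-3]
  drop 1 from [1, -3] -> [-3]
  satisfied 4 clause(s); 4 remain; assigned so far: [1]
unit clause [-3] forces x3=F; simplify:
  satisfied 3 clause(s); 1 remain; assigned so far: [1, 3]
unit clause [4] forces x4=T; simplify:
  satisfied 1 clause(s); 0 remain; assigned so far: [1, 3, 4]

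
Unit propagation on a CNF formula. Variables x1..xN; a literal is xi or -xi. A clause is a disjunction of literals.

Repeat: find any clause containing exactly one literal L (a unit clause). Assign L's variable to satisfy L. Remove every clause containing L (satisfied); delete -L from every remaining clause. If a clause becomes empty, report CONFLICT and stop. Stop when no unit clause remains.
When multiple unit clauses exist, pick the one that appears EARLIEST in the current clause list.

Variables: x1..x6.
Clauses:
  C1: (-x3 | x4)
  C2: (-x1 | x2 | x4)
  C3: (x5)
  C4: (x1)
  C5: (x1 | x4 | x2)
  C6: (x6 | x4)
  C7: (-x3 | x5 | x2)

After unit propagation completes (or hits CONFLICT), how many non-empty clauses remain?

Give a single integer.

Answer: 3

Derivation:
unit clause [5] forces x5=T; simplify:
  satisfied 2 clause(s); 5 remain; assigned so far: [5]
unit clause [1] forces x1=T; simplify:
  drop -1 from [-1, 2, 4] -> [2, 4]
  satisfied 2 clause(s); 3 remain; assigned so far: [1, 5]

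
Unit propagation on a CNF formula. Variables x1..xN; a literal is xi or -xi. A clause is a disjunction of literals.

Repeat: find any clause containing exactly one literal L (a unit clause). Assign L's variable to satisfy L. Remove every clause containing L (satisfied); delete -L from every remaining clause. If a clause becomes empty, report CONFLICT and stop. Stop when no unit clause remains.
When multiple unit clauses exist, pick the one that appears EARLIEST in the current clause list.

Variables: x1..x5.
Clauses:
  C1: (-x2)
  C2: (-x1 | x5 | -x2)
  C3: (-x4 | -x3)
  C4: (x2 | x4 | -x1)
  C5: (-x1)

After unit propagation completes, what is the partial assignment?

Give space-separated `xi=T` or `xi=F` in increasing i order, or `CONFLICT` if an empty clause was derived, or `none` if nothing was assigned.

unit clause [-2] forces x2=F; simplify:
  drop 2 from [2, 4, -1] -> [4, -1]
  satisfied 2 clause(s); 3 remain; assigned so far: [2]
unit clause [-1] forces x1=F; simplify:
  satisfied 2 clause(s); 1 remain; assigned so far: [1, 2]

Answer: x1=F x2=F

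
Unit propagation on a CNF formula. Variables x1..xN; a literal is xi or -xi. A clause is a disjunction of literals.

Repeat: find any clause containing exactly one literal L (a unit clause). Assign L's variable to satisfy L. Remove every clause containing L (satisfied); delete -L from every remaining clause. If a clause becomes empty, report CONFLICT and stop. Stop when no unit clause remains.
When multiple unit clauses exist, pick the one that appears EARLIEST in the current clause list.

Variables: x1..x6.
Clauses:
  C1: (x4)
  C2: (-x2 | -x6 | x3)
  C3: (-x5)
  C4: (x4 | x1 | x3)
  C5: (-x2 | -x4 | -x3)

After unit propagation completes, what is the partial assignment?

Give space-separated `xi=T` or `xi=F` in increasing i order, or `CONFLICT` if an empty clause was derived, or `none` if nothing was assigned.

Answer: x4=T x5=F

Derivation:
unit clause [4] forces x4=T; simplify:
  drop -4 from [-2, -4, -3] -> [-2, -3]
  satisfied 2 clause(s); 3 remain; assigned so far: [4]
unit clause [-5] forces x5=F; simplify:
  satisfied 1 clause(s); 2 remain; assigned so far: [4, 5]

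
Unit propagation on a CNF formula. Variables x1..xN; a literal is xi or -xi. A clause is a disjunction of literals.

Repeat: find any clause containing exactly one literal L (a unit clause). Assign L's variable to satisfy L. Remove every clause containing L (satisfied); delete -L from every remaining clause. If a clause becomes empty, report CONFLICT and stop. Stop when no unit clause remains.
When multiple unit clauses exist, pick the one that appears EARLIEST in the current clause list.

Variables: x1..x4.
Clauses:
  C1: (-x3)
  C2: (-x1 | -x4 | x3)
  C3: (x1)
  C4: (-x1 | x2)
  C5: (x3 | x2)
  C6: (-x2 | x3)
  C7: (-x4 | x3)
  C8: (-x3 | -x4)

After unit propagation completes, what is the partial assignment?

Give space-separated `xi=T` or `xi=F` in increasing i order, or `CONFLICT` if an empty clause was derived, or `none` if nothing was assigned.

unit clause [-3] forces x3=F; simplify:
  drop 3 from [-1, -4, 3] -> [-1, -4]
  drop 3 from [3, 2] -> [2]
  drop 3 from [-2, 3] -> [-2]
  drop 3 from [-4, 3] -> [-4]
  satisfied 2 clause(s); 6 remain; assigned so far: [3]
unit clause [1] forces x1=T; simplify:
  drop -1 from [-1, -4] -> [-4]
  drop -1 from [-1, 2] -> [2]
  satisfied 1 clause(s); 5 remain; assigned so far: [1, 3]
unit clause [-4] forces x4=F; simplify:
  satisfied 2 clause(s); 3 remain; assigned so far: [1, 3, 4]
unit clause [2] forces x2=T; simplify:
  drop -2 from [-2] -> [] (empty!)
  satisfied 2 clause(s); 1 remain; assigned so far: [1, 2, 3, 4]
CONFLICT (empty clause)

Answer: CONFLICT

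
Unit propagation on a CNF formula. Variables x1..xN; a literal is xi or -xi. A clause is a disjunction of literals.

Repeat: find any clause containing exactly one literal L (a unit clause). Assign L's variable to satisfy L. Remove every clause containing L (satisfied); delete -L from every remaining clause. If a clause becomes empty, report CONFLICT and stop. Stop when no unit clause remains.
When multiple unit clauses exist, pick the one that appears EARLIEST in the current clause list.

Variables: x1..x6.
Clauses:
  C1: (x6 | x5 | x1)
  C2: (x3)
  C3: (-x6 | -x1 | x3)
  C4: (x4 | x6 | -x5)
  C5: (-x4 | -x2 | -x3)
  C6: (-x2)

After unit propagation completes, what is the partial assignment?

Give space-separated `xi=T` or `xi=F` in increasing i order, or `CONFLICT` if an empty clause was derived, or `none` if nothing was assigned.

unit clause [3] forces x3=T; simplify:
  drop -3 from [-4, -2, -3] -> [-4, -2]
  satisfied 2 clause(s); 4 remain; assigned so far: [3]
unit clause [-2] forces x2=F; simplify:
  satisfied 2 clause(s); 2 remain; assigned so far: [2, 3]

Answer: x2=F x3=T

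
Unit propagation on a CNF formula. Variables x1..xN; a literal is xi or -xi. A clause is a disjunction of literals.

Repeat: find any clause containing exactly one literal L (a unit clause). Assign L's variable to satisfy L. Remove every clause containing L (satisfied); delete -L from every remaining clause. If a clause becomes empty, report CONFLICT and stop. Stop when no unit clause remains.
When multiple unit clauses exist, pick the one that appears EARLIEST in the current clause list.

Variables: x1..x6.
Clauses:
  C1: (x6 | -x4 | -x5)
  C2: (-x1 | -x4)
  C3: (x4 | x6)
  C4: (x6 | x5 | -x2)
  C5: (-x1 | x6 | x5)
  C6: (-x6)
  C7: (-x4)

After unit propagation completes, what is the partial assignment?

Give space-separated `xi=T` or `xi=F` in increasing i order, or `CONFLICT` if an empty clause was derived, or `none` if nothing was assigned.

unit clause [-6] forces x6=F; simplify:
  drop 6 from [6, -4, -5] -> [-4, -5]
  drop 6 from [4, 6] -> [4]
  drop 6 from [6, 5, -2] -> [5, -2]
  drop 6 from [-1, 6, 5] -> [-1, 5]
  satisfied 1 clause(s); 6 remain; assigned so far: [6]
unit clause [4] forces x4=T; simplify:
  drop -4 from [-4, -5] -> [-5]
  drop -4 from [-1, -4] -> [-1]
  drop -4 from [-4] -> [] (empty!)
  satisfied 1 clause(s); 5 remain; assigned so far: [4, 6]
CONFLICT (empty clause)

Answer: CONFLICT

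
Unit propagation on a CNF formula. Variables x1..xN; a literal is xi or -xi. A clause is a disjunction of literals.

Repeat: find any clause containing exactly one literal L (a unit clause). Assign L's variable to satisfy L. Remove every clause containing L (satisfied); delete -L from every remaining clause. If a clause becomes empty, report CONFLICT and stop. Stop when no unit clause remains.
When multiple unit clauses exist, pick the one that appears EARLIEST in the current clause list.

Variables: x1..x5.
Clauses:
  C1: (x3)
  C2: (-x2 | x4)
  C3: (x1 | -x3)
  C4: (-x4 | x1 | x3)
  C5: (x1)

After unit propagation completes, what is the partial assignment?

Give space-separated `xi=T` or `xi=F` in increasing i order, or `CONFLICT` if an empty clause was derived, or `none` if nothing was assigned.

unit clause [3] forces x3=T; simplify:
  drop -3 from [1, -3] -> [1]
  satisfied 2 clause(s); 3 remain; assigned so far: [3]
unit clause [1] forces x1=T; simplify:
  satisfied 2 clause(s); 1 remain; assigned so far: [1, 3]

Answer: x1=T x3=T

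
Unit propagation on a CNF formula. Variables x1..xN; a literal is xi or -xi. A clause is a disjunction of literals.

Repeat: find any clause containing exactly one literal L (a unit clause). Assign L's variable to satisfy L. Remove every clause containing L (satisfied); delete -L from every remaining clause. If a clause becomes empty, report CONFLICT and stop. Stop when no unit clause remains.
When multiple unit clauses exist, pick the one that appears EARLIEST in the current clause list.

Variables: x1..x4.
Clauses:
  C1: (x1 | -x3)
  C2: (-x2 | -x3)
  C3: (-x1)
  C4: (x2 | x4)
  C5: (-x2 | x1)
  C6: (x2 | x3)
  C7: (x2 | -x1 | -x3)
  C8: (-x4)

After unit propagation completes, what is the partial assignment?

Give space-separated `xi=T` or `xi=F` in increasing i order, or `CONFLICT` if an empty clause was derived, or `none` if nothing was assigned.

Answer: CONFLICT

Derivation:
unit clause [-1] forces x1=F; simplify:
  drop 1 from [1, -3] -> [-3]
  drop 1 from [-2, 1] -> [-2]
  satisfied 2 clause(s); 6 remain; assigned so far: [1]
unit clause [-3] forces x3=F; simplify:
  drop 3 from [2, 3] -> [2]
  satisfied 2 clause(s); 4 remain; assigned so far: [1, 3]
unit clause [-2] forces x2=F; simplify:
  drop 2 from [2, 4] -> [4]
  drop 2 from [2] -> [] (empty!)
  satisfied 1 clause(s); 3 remain; assigned so far: [1, 2, 3]
CONFLICT (empty clause)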